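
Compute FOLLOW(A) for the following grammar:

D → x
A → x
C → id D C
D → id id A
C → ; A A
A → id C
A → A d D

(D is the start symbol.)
To compute FOLLOW(A), find every occurrence of A on a right-hand side N → α A β: add FIRST(β) \ {ε}, and if β is empty or nullable also add FOLLOW(N). Iterate to a fixed point.

In D → id id A: A is at the end, add FOLLOW(D)
In C → ; A A: A is followed by A, add FIRST(A) \ {ε} = { 'id', 'x' }
In C → ; A A: A is at the end, add FOLLOW(C)
In A → A d D: A is followed by d D, add FIRST(d D) \ {ε} = { 'd' }

The FOLLOW sets referred to above (computed the same way, to a fixed point):
  FOLLOW(D) = { $, ';', 'd', 'id', 'x' }
  FOLLOW(C) = { $, ';', 'd', 'id', 'x' }

Taking the union: FOLLOW(A) = { $, ';', 'd', 'id', 'x' }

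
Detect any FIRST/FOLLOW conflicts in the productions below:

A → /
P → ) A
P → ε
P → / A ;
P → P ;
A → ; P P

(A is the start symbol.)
Yes. P → ')' A with FOLLOW(P) on { ')' }; P → '/' A ';' with FOLLOW(P) on { '/' }; P → P ';' with FOLLOW(P) on { ')', '/', ';' }

A FIRST/FOLLOW conflict occurs when a non-terminal N has a nullable alternative N → β (β ⇒* ε) and another alternative N → α with FIRST(α) ∩ FOLLOW(N) ≠ ∅: on such a lookahead the parser cannot decide between expanding α and letting N vanish via β.

Nullable non-terminals: P.
FIRST sets used below: FIRST(P) = { ')', '/', ';', ε }

P: nullable alternative(s) P → ε; FOLLOW(P) = { $, ')', '/', ';' }
  P → ) A: FIRST \ {ε} = { ')' } — overlaps FOLLOW(P) on { ')' }: CONFLICT
  P → ε: FIRST \ {ε} = { } — this is the only nullable alternative, skip
  P → / A ;: FIRST \ {ε} = { '/' } — overlaps FOLLOW(P) on { '/' }: CONFLICT
  P → P ;: FIRST \ {ε} = { ')', '/', ';' } — overlaps FOLLOW(P) on { ')', '/', ';' }: CONFLICT

A has no nullable alternative, so no FIRST/FOLLOW check is needed there.

So the grammar has 3 FIRST/FOLLOW conflicts (marked CONFLICT above).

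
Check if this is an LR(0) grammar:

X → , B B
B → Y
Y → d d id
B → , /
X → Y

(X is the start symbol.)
A grammar is LR(0) if no state in the canonical LR(0) collection has:
  - both a shift item (dot before a terminal) and a complete item (shift-reduce conflict), or
  - two or more complete items (reduce-reduce conflict; the accept item [X' → X .] counts as a complete item here).

Augment with X' → X and build the canonical LR(0) collection (I0 = CLOSURE({[X' → . X]}), then GOTO on every symbol after a dot until no new states appear). It has 12 states:
  I0: { [X → . , B B], [X → . Y], [X' → . X], [Y → . d d id] }  — shift
  I1: { [B → . , /], [B → . Y], [X → , . B B], [Y → . d d id] }  — shift
  I2: { [X' → X .] }  — accept
  I3: { [X → Y .] }  — reduce
  I4: { [Y → d . d id] }  — shift
  I5: { [Y → d d . id] }  — shift
  I6: { [Y → d d id .] }  — reduce
  I7: { [B → , . /] }  — shift
  I8: { [B → . , /], [B → . Y], [X → , B . B], [Y → . d d id] }  — shift
  I9: { [B → Y .] }  — reduce
  I10: { [X → , B B .] }  — reduce
  I11: { [B → , / .] }  — reduce

Every state is either a pure shift/goto state or contains exactly one complete item and nothing to shift — no conflicts. The grammar is LR(0).

Answer: Yes, the grammar is LR(0)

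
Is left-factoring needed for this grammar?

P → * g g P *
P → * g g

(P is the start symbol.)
Yes, P has productions with common prefix '* g g'

Left-factoring is needed when two productions for the same non-terminal
share a common prefix on the right-hand side.

Productions for P:
  P → * g g P *
  P → * g g

Found common prefix '* g g' in productions for P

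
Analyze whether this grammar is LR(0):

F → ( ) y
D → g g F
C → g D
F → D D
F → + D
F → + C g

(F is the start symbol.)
Augment with F' → F and build the canonical LR(0) collection (I0 = CLOSURE({[F' → . F]}), then GOTO on every symbol after a dot until no new states appear). It has 17 states:
  I0: { [D → . g g F], [F → . ( ) y], [F → . + C g], [F → . + D], [F → . D D], [F' → . F] }  — shift
  I1: { [F → ( . ) y] }  — shift
  I2: { [C → . g D], [D → . g g F], [F → + . C g], [F → + . D] }  — shift
  I3: { [D → . g g F], [F → D . D] }  — shift
  I4: { [F' → F .] }  — accept
  I5: { [D → g . g F] }  — shift
  I6: { [D → . g g F], [D → g g . F], [F → . ( ) y], [F → . + C g], [F → . + D], [F → . D D] }  — shift
  I7: { [D → g g F .] }  — reduce
  I8: { [F → D D .] }  — reduce
  I9: { [F → + C . g] }  — shift
  I10: { [F → + D .] }  — reduce
  I11: { [C → g . D], [D → . g g F], [D → g . g F] }  — shift
  I12: { [C → g D .] }  — reduce
  I13: { [D → . g g F], [D → g . g F], [D → g g . F], [F → . ( ) y], [F → . + C g], [F → . + D], [F → . D D] }  — shift
  I14: { [F → + C g .] }  — reduce
  I15: { [F → ( ) . y] }  — shift
  I16: { [F → ( ) y .] }  — reduce

Every state is either a pure shift/goto state or contains exactly one complete item and nothing to shift — no conflicts. The grammar is LR(0).

Answer: Yes, the grammar is LR(0)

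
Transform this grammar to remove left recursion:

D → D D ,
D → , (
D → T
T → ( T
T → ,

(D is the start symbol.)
D is directly left-recursive. The standard transformation for
  A → A α₁ | ... | A α_m | β₁ | ... | β_n
is
  A  → β₁ A' | ... | β_n A'
  A' → α₁ A' | ... | α_m A' | ε

D → , ( becomes D → , ( D'
D → T becomes D → T D'
D → D D , becomes D' → D , D'
Add D' → ε

Productions for other non-terminals are unchanged:
  T → ( T
  T → ,

Resulting grammar:
D → , ( D'
D → T D'
D' → D , D'
D' → ε
T → ( T
T → ,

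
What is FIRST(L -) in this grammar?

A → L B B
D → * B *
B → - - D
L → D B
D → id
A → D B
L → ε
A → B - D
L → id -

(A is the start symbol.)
{ '*', '-', 'id' }

FIRST sets of the non-terminals involved (from the grammar, by fixed-point iteration):
  FIRST(L) = { '*', 'id', ε }

To compute FIRST(L -), process the symbols left to right:
Symbol L is a non-terminal. Add FIRST(L) \ {ε} = { '*', 'id' }
L is nullable (ε ∈ FIRST(L)), continue to the next symbol.
Symbol - is a terminal. Add '-' and stop.
FIRST(L -) = { '*', '-', 'id' }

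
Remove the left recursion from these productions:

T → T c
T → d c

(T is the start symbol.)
T is directly left-recursive. The standard transformation for
  A → A α₁ | ... | A α_m | β₁ | ... | β_n
is
  A  → β₁ A' | ... | β_n A'
  A' → α₁ A' | ... | α_m A' | ε

T → d c becomes T → d c T'
T → T c becomes T' → c T'
Add T' → ε

Resulting grammar:
T → d c T'
T' → c T'
T' → ε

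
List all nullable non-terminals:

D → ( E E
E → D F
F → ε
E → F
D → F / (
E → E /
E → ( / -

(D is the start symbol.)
{ 'E', 'F' }

ε-productions: F → ε
So F is immediately nullable.
E → F: every symbol on the right is nullable, so E is nullable too.
No further non-terminal can be added: every production for the remaining non-terminals contains a terminal or a non-nullable non-terminal.
Nullable = { 'E', 'F' }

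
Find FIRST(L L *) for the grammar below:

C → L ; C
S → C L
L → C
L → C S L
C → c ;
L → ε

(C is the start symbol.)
{ '*', ';', 'c' }

FIRST sets of the non-terminals involved (from the grammar, by fixed-point iteration):
  FIRST(L) = { ';', 'c', ε }

To compute FIRST(L L *), process the symbols left to right:
Symbol L is a non-terminal. Add FIRST(L) \ {ε} = { ';', 'c' }
L is nullable (ε ∈ FIRST(L)), continue to the next symbol.
Symbol L is a non-terminal. Add FIRST(L) \ {ε} = { ';', 'c' }
L is nullable (ε ∈ FIRST(L)), continue to the next symbol.
Symbol * is a terminal. Add '*' and stop.
FIRST(L L *) = { '*', ';', 'c' }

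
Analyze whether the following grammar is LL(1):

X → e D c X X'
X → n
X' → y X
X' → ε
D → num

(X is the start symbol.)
No. Predict set conflict for X': { 'y' }

Relevant sets:
  FOLLOW(X') = { $, 'y' }

For X:
  PREDICT(X → e D c X X') = { 'e' }
  PREDICT(X → n) = { 'n' }
For X':
  PREDICT(X' → y X) = { 'y' }
  PREDICT(X' → ε) = { $, 'y' }
D has a single production, so nothing to check there.

Conflict found: Predict set conflict for X': { 'y' }
The grammar is NOT LL(1).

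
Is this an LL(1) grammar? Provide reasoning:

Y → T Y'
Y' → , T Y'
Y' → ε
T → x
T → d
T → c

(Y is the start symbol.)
Yes, the grammar is LL(1).

A grammar is LL(1) if for each non-terminal N with multiple productions, the predict sets of those productions are pairwise disjoint, where PREDICT(N → α) = (FIRST(α) \ {ε}) ∪ (FOLLOW(N) if α ⇒* ε).

Relevant sets:
  FOLLOW(Y') = { $ }

For Y':
  PREDICT(Y' → ',' T Y') = { ',' }
  PREDICT(Y' → ε) = { $ }
For T:
  PREDICT(T → x) = { 'x' }
  PREDICT(T → d) = { 'd' }
  PREDICT(T → c) = { 'c' }
Y has a single production, so nothing to check there.

All predict sets are disjoint. The grammar IS LL(1).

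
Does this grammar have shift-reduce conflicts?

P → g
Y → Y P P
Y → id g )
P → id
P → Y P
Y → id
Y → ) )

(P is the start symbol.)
A shift-reduce conflict occurs when an LR(0) state has both:
  - a complete (reduce) item [A → α .] (dot at the end), and
  - a shift item [B → β . c γ] (dot before a terminal).

Augment with P' → P and build the canonical LR(0) collection (I0 = CLOSURE({[P' → . P]}), then GOTO on every symbol after a dot until no new states appear). It has 11 states:
  I0: { [P → . Y P], [P → . g], [P → . id], [P' → . P], [Y → . ) )], [Y → . Y P P], [Y → . id g )], [Y → . id] }  — shift
  I1: { [Y → ) . )] }  — shift
  I2: { [P' → P .] }  — accept
  I3: { [P → . Y P], [P → . g], [P → . id], [P → Y . P], [Y → . ) )], [Y → . Y P P], [Y → . id g )], [Y → . id], [Y → Y . P P] }  — shift
  I4: { [P → g .] }  — reduce
  I5: { [P → id .], [Y → id . g )], [Y → id .] }  — shift, 2 reduces
  I6: { [Y → id g . )] }  — shift
  I7: { [Y → id g ) .] }  — reduce
  I8: { [P → . Y P], [P → . g], [P → . id], [P → Y P .], [Y → . ) )], [Y → . Y P P], [Y → . id g )], [Y → . id], [Y → Y P . P] }  — shift, reduce
  I9: { [Y → Y P P .] }  — reduce
  I10: { [Y → ) ) .] }  — reduce

I5 contains reduce items [P → id .], [Y → id .] and shift item [Y → id . g )] — shift-reduce conflict.
I8 contains reduce item [P → Y P .] and shift items [P → . g], [P → . id], [Y → . ) )], [Y → . id], [Y → . id g )] — shift-reduce conflict.

Answer: Yes — I5: [P → id .] vs [Y → id . g )]; I8: [P → Y P .] vs [P → . g]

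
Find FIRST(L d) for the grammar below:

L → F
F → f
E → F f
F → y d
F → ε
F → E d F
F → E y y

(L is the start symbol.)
FIRST sets of the non-terminals involved (from the grammar, by fixed-point iteration):
  FIRST(L) = { 'f', 'y', ε }

To compute FIRST(L d), process the symbols left to right:
Symbol L is a non-terminal. Add FIRST(L) \ {ε} = { 'f', 'y' }
L is nullable (ε ∈ FIRST(L)), continue to the next symbol.
Symbol d is a terminal. Add 'd' and stop.
FIRST(L d) = { 'd', 'f', 'y' }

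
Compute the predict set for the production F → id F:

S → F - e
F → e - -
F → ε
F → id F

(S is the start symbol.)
PREDICT(F → id F) = (FIRST(RHS) \ {ε}) ∪ (FOLLOW(F) if ε ∈ FIRST(RHS), i.e. RHS ⇒* ε)
FIRST(id F) = { 'id' }
ε ∉ FIRST(id F), so FOLLOW(F) is not added.
PREDICT(F → id F) = { 'id' }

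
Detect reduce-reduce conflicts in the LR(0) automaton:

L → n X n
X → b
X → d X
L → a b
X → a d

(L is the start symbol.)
No reduce-reduce conflicts

A reduce-reduce conflict occurs when an LR(0) state has two complete items [A → α .] and [B → β .] — both call for a reduction, and with no lookahead the parser cannot choose between them.

Augment with L' → L and build the canonical LR(0) collection (I0 = CLOSURE({[L' → . L]}), then GOTO on every symbol after a dot until no new states appear). It has 12 states:
  I0: { [L → . a b], [L → . n X n], [L' → . L] }  — shift
  I1: { [L' → L .] }  — accept
  I2: { [L → a . b] }  — shift
  I3: { [L → n . X n], [X → . a d], [X → . b], [X → . d X] }  — shift
  I4: { [L → n X . n] }  — shift
  I5: { [X → a . d] }  — shift
  I6: { [X → b .] }  — reduce
  I7: { [X → . a d], [X → . b], [X → . d X], [X → d . X] }  — shift
  I8: { [X → d X .] }  — reduce
  I9: { [X → a d .] }  — reduce
  I10: { [L → n X n .] }  — reduce
  I11: { [L → a b .] }  — reduce

No state contains more than one complete item.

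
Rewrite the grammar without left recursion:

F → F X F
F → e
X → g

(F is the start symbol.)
F → e F'
F' → X F F'
F' → ε
X → g

F is directly left-recursive. The standard transformation for
  A → A α₁ | ... | A α_m | β₁ | ... | β_n
is
  A  → β₁ A' | ... | β_n A'
  A' → α₁ A' | ... | α_m A' | ε

F → e becomes F → e F'
F → F X F becomes F' → X F F'
Add F' → ε

Productions for other non-terminals are unchanged:
  X → g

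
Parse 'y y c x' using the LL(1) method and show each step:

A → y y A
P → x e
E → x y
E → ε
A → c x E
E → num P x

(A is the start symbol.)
Stack is shown with the top on the left.

Stack    Input      Action
--------------------------
A $      y y c x $  output A → y y A
y y A $  y y c x $  match 'y'
y A $    y c x $    match 'y'
A $      c x $      output A → c x E
c x E $  c x $      match 'c'
x E $    x $        match 'x'
E $      $          output E → ε
$        $          accept

The string is accepted.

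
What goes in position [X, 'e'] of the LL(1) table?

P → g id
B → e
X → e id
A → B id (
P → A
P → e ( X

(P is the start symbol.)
To find M[X, 'e'], we find productions for X where 'e' is in the predict set (PREDICT(N → α) = (FIRST(α) \ {ε}) ∪ (FOLLOW(N) if α ⇒* ε)).

X → e id: PREDICT = { 'e' }
  'e' is in predict set, so this production goes in M[X, 'e']

M[X, 'e'] = X → e id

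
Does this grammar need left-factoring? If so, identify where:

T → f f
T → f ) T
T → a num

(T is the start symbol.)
Left-factoring is needed when two productions for the same non-terminal
share a common prefix on the right-hand side.

Productions for T:
  T → f f
  T → f ) T
  T → a num

Found common prefix 'f' in productions for T

Answer: Yes, T has productions with common prefix 'f'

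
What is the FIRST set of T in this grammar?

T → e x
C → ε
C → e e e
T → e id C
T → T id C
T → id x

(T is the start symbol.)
{ 'e', 'id' }

To compute FIRST(T), examine every production with T on the left-hand side, reading each right-hand side left to right until a non-nullable symbol is reached.

From T → e x:
  - e is a terminal: add 'e' and stop
From T → e id C:
  - e is a terminal: add 'e' and stop
From T → T id C:
  - T is the symbol being defined: contributes nothing new
    T is not nullable, so stop
From T → id x:
  - id is a terminal: add 'id' and stop

Collecting: FIRST(T) = { 'e', 'id' }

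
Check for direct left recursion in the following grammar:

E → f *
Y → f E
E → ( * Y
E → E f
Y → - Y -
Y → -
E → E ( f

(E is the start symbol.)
Direct left recursion occurs when N → N α for some non-terminal N (the right-hand side begins with the left-hand side itself).

E → f *: starts with f
Y → f E: starts with f
E → ( * Y: starts with '('
E → E f: LEFT RECURSIVE (starts with E)
Y → - Y -: starts with '-'
Y → -: starts with '-'
E → E ( f: LEFT RECURSIVE (starts with E)

The grammar has direct left recursion on: E.

Answer: Yes, E is left-recursive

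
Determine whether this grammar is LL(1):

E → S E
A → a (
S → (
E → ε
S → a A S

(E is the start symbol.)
Relevant sets:
  FIRST(S) = { '(', 'a' }
  FOLLOW(E) = { $ }

For E:
  PREDICT(E → S E) = { '(', 'a' }
  PREDICT(E → ε) = { $ }
For S:
  PREDICT(S → '(') = { '(' }
  PREDICT(S → a A S) = { 'a' }
A has a single production, so nothing to check there.

All predict sets are disjoint. The grammar IS LL(1).

Answer: Yes, the grammar is LL(1).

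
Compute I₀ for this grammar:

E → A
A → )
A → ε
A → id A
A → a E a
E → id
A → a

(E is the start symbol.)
{ [A → . )], [A → . a E a], [A → . a], [A → . id A], [A → .], [E → . A], [E → . id], [E' → . E] }

First, augment the grammar with E' → E
I₀ = CLOSURE({ [E' → . E] }):
  [E' → . E] has the dot before E: add [E → . A], [E → . id]
  [E → . A] has the dot before A: add [A → . )], [A → .], [A → . id A], [A → . a E a], [A → . a]
No further items can be added.

I₀ = { [A → . )], [A → . a E a], [A → . a], [A → . id A], [A → .], [E → . A], [E → . id], [E' → . E] }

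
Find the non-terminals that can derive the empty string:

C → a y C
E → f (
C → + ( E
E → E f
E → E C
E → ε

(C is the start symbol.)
ε-productions: E → ε
So E is immediately nullable.
No further non-terminal can be added: every production for the remaining non-terminals contains a terminal or a non-nullable non-terminal.
Nullable = { 'E' }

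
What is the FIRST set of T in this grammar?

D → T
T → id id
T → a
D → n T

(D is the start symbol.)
{ 'a', 'id' }

To compute FIRST(T), examine every production with T on the left-hand side, reading each right-hand side left to right until a non-nullable symbol is reached.

From T → id id:
  - id is a terminal: add 'id' and stop
From T → a:
  - a is a terminal: add 'a' and stop

Collecting: FIRST(T) = { 'a', 'id' }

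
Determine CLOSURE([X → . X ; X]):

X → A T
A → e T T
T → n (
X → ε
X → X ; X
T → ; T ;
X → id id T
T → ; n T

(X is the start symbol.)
{ [A → . e T T], [X → . A T], [X → . X ; X], [X → . id id T], [X → .] }

To compute CLOSURE, for each item [A → α.Bβ] where B is a non-terminal, add [B → .γ] for all productions B → γ; repeat for the newly added items until nothing changes.

Start with: [X → . X ; X]
  [X → . X ; X] has the dot before X: add [X → . A T], [X → .], [X → . id id T]
  [X → . A T] has the dot before A: add [A → . e T T]
No further items can be added.

CLOSURE = { [A → . e T T], [X → . A T], [X → . X ; X], [X → . id id T], [X → .] }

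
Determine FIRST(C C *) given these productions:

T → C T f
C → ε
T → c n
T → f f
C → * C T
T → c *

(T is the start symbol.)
FIRST sets of the non-terminals involved (from the grammar, by fixed-point iteration):
  FIRST(C) = { '*', ε }

To compute FIRST(C C *), process the symbols left to right:
Symbol C is a non-terminal. Add FIRST(C) \ {ε} = { '*' }
C is nullable (ε ∈ FIRST(C)), continue to the next symbol.
Symbol C is a non-terminal. Add FIRST(C) \ {ε} = { '*' }
C is nullable (ε ∈ FIRST(C)), continue to the next symbol.
Symbol * is a terminal. Add '*' and stop.
FIRST(C C *) = { '*' }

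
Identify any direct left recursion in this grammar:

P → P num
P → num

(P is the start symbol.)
P → P num: LEFT RECURSIVE (starts with P)
P → num: starts with num

The grammar has direct left recursion on: P.

Answer: Yes, P is left-recursive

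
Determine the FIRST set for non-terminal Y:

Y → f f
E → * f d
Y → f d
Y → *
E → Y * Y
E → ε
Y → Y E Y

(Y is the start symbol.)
To compute FIRST(Y), examine every production with Y on the left-hand side, reading each right-hand side left to right until a non-nullable symbol is reached.

From Y → f f:
  - f is a terminal: add 'f' and stop
From Y → f d:
  - f is a terminal: add 'f' and stop
From Y → *:
  - '*' is a terminal: add '*' and stop
From Y → Y E Y:
  - Y is the symbol being defined: contributes nothing new
    Y is not nullable, so stop

Collecting: FIRST(Y) = { '*', 'f' }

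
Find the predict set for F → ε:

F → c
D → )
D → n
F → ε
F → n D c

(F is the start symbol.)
{ $ }

PREDICT(F → ε) = (FIRST(RHS) \ {ε}) ∪ (FOLLOW(F) if ε ∈ FIRST(RHS), i.e. RHS ⇒* ε)
The right-hand side is ε (FIRST(ε) = { ε }), so the predict set is FOLLOW(F) = { $ }
PREDICT(F → ε) = { $ }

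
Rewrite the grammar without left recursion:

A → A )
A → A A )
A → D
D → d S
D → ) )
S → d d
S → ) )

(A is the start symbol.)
A is directly left-recursive. The standard transformation for
  A → A α₁ | ... | A α_m | β₁ | ... | β_n
is
  A  → β₁ A' | ... | β_n A'
  A' → α₁ A' | ... | α_m A' | ε

A → D becomes A → D A'
A → A ) becomes A' → ) A'
A → A A ) becomes A' → A ) A'
Add A' → ε

Productions for other non-terminals are unchanged:
  D → d S
  D → ) )
  S → d d
  S → ) )

Resulting grammar:
A → D A'
A' → ) A'
A' → A ) A'
A' → ε
D → d S
D → ) )
S → d d
S → ) )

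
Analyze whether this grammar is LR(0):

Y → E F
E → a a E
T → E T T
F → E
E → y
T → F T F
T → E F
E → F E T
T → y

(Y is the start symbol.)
No. Shift-reduce conflict between [F → E .] and [E → . a a E]

A grammar is LR(0) if no state in the canonical LR(0) collection has:
  - both a shift item (dot before a terminal) and a complete item (shift-reduce conflict), or
  - two or more complete items (reduce-reduce conflict; the accept item [Y' → Y .] counts as a complete item here).

Augment with Y' → Y and build the canonical LR(0) collection (I0 = CLOSURE({[Y' → . Y]}), then GOTO on every symbol after a dot until no new states appear). It has 22 states:
  I0: { [E → . F E T], [E → . a a E], [E → . y], [F → . E], [Y → . E F], [Y' → . Y] }  — shift
  I1: { [E → . F E T], [E → . a a E], [E → . y], [F → . E], [F → E .], [Y → E . F] }  — shift, reduce
  I2: { [E → . F E T], [E → . a a E], [E → . y], [E → F . E T], [F → . E] }  — shift
  I3: { [Y' → Y .] }  — accept
  I4: { [E → a . a E] }  — shift
  I5: { [E → y .] }  — reduce
  I6: { [E → . F E T], [E → . a a E], [E → . y], [E → a a . E], [F → . E] }  — shift
  I7: { [E → a a E .], [F → E .] }  — 2 reduces
  I8: { [E → . F E T], [E → . a a E], [E → . y], [E → F E . T], [F → . E], [F → E .], [T → . E F], [T → . E T T], [T → . F T F], [T → . y] }  — shift, reduce
  I9: { [E → . F E T], [E → . a a E], [E → . y], [F → . E], [F → E .], [T → . E F], [T → . E T T], [T → . F T F], [T → . y], [T → E . F], [T → E . T T] }  — shift, reduce
  I10: { [E → . F E T], [E → . a a E], [E → . y], [E → F . E T], [F → . E], [T → . E F], [T → . E T T], [T → . F T F], [T → . y], [T → F . T F] }  — shift
  I11: { [E → F E T .] }  — reduce
  I12: { [E → y .], [T → y .] }  — 2 reduces
  I13: { [E → . F E T], [E → . a a E], [E → . y], [E → F E . T], [F → . E], [F → E .], [T → . E F], [T → . E T T], [T → . F T F], [T → . y], [T → E . F], [T → E . T T] }  — shift, reduce
  I14: { [E → . F E T], [E → . a a E], [E → . y], [F → . E], [T → F T . F] }  — shift
  I15: { [F → E .] }  — reduce
  I16: { [E → . F E T], [E → . a a E], [E → . y], [E → F . E T], [F → . E], [T → F T F .] }  — shift, reduce
  I17: { [E → . F E T], [E → . a a E], [E → . y], [E → F . E T], [F → . E], [T → . E F], [T → . E T T], [T → . F T F], [T → . y], [T → E F .], [T → F . T F] }  — shift, reduce
  I18: { [E → . F E T], [E → . a a E], [E → . y], [E → F E T .], [F → . E], [T → . E F], [T → . E T T], [T → . F T F], [T → . y], [T → E T . T] }  — shift, reduce
  I19: { [T → E T T .] }  — reduce
  I20: { [E → . F E T], [E → . a a E], [E → . y], [F → . E], [T → . E F], [T → . E T T], [T → . F T F], [T → . y], [T → E T . T] }  — shift
  I21: { [E → . F E T], [E → . a a E], [E → . y], [E → F . E T], [F → . E], [Y → E F .] }  — shift, reduce

Conflict in state I1:
  Shift-reduce conflict between [F → E .] and [E → . a a E]
So the grammar is NOT LR(0).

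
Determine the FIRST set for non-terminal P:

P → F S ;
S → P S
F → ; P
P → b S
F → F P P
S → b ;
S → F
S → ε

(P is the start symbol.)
To compute FIRST(P), examine every production with P on the left-hand side, reading each right-hand side left to right until a non-nullable symbol is reached.

FIRST sets of the other non-terminals involved (by the same procedure, iterated to a fixed point):
  FIRST(F) = { ';' }

From P → F S ;:
  - F is a non-terminal: add FIRST(F) \ {ε} = { ';' }
    F is not nullable, so stop
From P → b S:
  - b is a terminal: add 'b' and stop

Collecting: FIRST(P) = { ';', 'b' }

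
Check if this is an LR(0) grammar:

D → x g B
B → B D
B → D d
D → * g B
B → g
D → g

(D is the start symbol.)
Augment with D' → D and build the canonical LR(0) collection (I0 = CLOSURE({[D' → . D]}), then GOTO on every symbol after a dot until no new states appear). It has 13 states:
  I0: { [D → . * g B], [D → . g], [D → . x g B], [D' → . D] }  — shift
  I1: { [D → * . g B] }  — shift
  I2: { [D' → D .] }  — accept
  I3: { [D → g .] }  — reduce
  I4: { [D → x . g B] }  — shift
  I5: { [B → . B D], [B → . D d], [B → . g], [D → . * g B], [D → . g], [D → . x g B], [D → x g . B] }  — shift
  I6: { [B → B . D], [D → . * g B], [D → . g], [D → . x g B], [D → x g B .] }  — shift, reduce
  I7: { [B → D . d] }  — shift
  I8: { [B → g .], [D → g .] }  — 2 reduces
  I9: { [B → D d .] }  — reduce
  I10: { [B → B D .] }  — reduce
  I11: { [B → . B D], [B → . D d], [B → . g], [D → * g . B], [D → . * g B], [D → . g], [D → . x g B] }  — shift
  I12: { [B → B . D], [D → * g B .], [D → . * g B], [D → . g], [D → . x g B] }  — shift, reduce

Conflict in state I6:
  Shift-reduce conflict between [D → x g B .] and [D → . * g B]
So the grammar is NOT LR(0).

Answer: No. Shift-reduce conflict between [D → x g B .] and [D → . * g B]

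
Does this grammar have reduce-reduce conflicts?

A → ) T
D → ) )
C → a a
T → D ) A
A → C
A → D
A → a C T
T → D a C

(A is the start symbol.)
No reduce-reduce conflicts

Augment with A' → A and build the canonical LR(0) collection (I0 = CLOSURE({[A' → . A]}), then GOTO on every symbol after a dot until no new states appear). It has 20 states:
  I0: { [A → . ) T], [A → . C], [A → . D], [A → . a C T], [A' → . A], [C → . a a], [D → . ) )] }  — shift
  I1: { [A → ) . T], [D → ) . )], [D → . ) )], [T → . D ) A], [T → . D a C] }  — shift
  I2: { [A' → A .] }  — accept
  I3: { [A → C .] }  — reduce
  I4: { [A → D .] }  — reduce
  I5: { [A → a . C T], [C → . a a], [C → a . a] }  — shift
  I6: { [A → a C . T], [D → . ) )], [T → . D ) A], [T → . D a C] }  — shift
  I7: { [C → a . a], [C → a a .] }  — shift, reduce
  I8: { [C → a a .] }  — reduce
  I9: { [D → ) . )] }  — shift
  I10: { [T → D . ) A], [T → D . a C] }  — shift
  I11: { [A → a C T .] }  — reduce
  I12: { [A → . ) T], [A → . C], [A → . D], [A → . a C T], [C → . a a], [D → . ) )], [T → D ) . A] }  — shift
  I13: { [C → . a a], [T → D a . C] }  — shift
  I14: { [T → D a C .] }  — reduce
  I15: { [C → a . a] }  — shift
  I16: { [T → D ) A .] }  — reduce
  I17: { [D → ) ) .] }  — reduce
  I18: { [D → ) ) .], [D → ) . )] }  — shift, reduce
  I19: { [A → ) T .] }  — reduce

No state contains more than one complete item.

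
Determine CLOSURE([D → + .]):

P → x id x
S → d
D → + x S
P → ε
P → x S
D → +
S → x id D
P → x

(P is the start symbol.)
To compute CLOSURE, for each item [A → α.Bβ] where B is a non-terminal, add [B → .γ] for all productions B → γ; repeat for the newly added items until nothing changes.

Start with: [D → + .]
The dot is at the end, so nothing is added.

CLOSURE = { [D → + .] }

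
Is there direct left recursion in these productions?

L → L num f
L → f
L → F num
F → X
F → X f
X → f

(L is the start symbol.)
Yes, L is left-recursive

Direct left recursion occurs when N → N α for some non-terminal N (the right-hand side begins with the left-hand side itself).

L → L num f: LEFT RECURSIVE (starts with L)
L → f: starts with f
L → F num: starts with F
F → X: starts with X
F → X f: starts with X
X → f: starts with f

The grammar has direct left recursion on: L.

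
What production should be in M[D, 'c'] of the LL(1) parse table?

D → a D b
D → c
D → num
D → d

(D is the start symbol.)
D → c

To find M[D, 'c'], we find productions for D where 'c' is in the predict set (PREDICT(N → α) = (FIRST(α) \ {ε}) ∪ (FOLLOW(N) if α ⇒* ε)).

D → a D b: PREDICT = { 'a' }
D → c: PREDICT = { 'c' }
  'c' is in predict set, so this production goes in M[D, 'c']
D → num: PREDICT = { 'num' }
D → d: PREDICT = { 'd' }

M[D, 'c'] = D → c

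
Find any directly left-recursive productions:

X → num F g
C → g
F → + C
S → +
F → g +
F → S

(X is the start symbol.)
No direct left recursion

Direct left recursion occurs when N → N α for some non-terminal N (the right-hand side begins with the left-hand side itself).

X → num F g: starts with num
C → g: starts with g
F → + C: starts with '+'
S → +: starts with '+'
F → g +: starts with g
F → S: starts with S

No direct left recursion found.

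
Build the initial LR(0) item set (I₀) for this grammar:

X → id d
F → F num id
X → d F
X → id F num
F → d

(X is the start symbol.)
{ [X → . d F], [X → . id F num], [X → . id d], [X' → . X] }

First, augment the grammar with X' → X
I₀ = CLOSURE({ [X' → . X] }):
  [X' → . X] has the dot before X: add [X → . id d], [X → . d F], [X → . id F num]
No further items can be added.

I₀ = { [X → . d F], [X → . id F num], [X → . id d], [X' → . X] }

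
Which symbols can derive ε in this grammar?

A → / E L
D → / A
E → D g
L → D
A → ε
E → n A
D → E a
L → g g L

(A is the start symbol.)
{ 'A' }

ε-productions: A → ε
So A is immediately nullable.
No further non-terminal can be added: every production for the remaining non-terminals contains a terminal or a non-nullable non-terminal.
Nullable = { 'A' }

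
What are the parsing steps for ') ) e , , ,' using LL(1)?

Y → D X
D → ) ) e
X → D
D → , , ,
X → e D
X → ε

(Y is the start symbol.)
Stack is shown with the top on the left.

Stack      Input          Action
--------------------------------
Y $        ) ) e , , , $  output Y → D X
D X $      ) ) e , , , $  output D → ) ) e
) ) e X $  ) ) e , , , $  match ')'
) e X $    ) e , , , $    match ')'
e X $      e , , , $      match 'e'
X $        , , , $        output X → D
D $        , , , $        output D → , , ,
, , , $    , , , $        match ','
, , $      , , $          match ','
, $        , $            match ','
$          $              accept

The string is accepted.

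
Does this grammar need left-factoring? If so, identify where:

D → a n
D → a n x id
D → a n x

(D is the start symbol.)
Left-factoring is needed when two productions for the same non-terminal
share a common prefix on the right-hand side.

Productions for D:
  D → a n
  D → a n x id
  D → a n x

Found common prefix 'a n' in productions for D

Answer: Yes, D has productions with common prefix 'a n'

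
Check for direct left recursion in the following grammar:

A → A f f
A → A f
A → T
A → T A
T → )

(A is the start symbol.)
A → A f f: LEFT RECURSIVE (starts with A)
A → A f: LEFT RECURSIVE (starts with A)
A → T: starts with T
A → T A: starts with T
T → ): starts with ')'

The grammar has direct left recursion on: A.

Answer: Yes, A is left-recursive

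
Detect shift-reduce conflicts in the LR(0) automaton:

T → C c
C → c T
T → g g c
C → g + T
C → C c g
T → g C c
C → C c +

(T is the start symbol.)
A shift-reduce conflict occurs when an LR(0) state has both:
  - a complete (reduce) item [A → α .] (dot at the end), and
  - a shift item [B → β . c γ] (dot before a terminal).

Augment with T' → T and build the canonical LR(0) collection (I0 = CLOSURE({[T' → . T]}), then GOTO on every symbol after a dot until no new states appear). It has 15 states:
  I0: { [C → . C c +], [C → . C c g], [C → . c T], [C → . g + T], [T → . C c], [T → . g C c], [T → . g g c], [T' → . T] }  — shift
  I1: { [C → C . c +], [C → C . c g], [T → C . c] }  — shift
  I2: { [T' → T .] }  — accept
  I3: { [C → . C c +], [C → . C c g], [C → . c T], [C → . g + T], [C → c . T], [T → . C c], [T → . g C c], [T → . g g c] }  — shift
  I4: { [C → . C c +], [C → . C c g], [C → . c T], [C → . g + T], [C → g . + T], [T → g . C c], [T → g . g c] }  — shift
  I5: { [C → . C c +], [C → . C c g], [C → . c T], [C → . g + T], [C → g + . T], [T → . C c], [T → . g C c], [T → . g g c] }  — shift
  I6: { [C → C . c +], [C → C . c g], [T → g C . c] }  — shift
  I7: { [C → g . + T], [T → g g . c] }  — shift
  I8: { [T → g g c .] }  — reduce
  I9: { [C → C c . +], [C → C c . g], [T → g C c .] }  — shift, reduce
  I10: { [C → C c + .] }  — reduce
  I11: { [C → C c g .] }  — reduce
  I12: { [C → g + T .] }  — reduce
  I13: { [C → c T .] }  — reduce
  I14: { [C → C c . +], [C → C c . g], [T → C c .] }  — shift, reduce

I9 contains reduce item [T → g C c .] and shift items [C → C c . +], [C → C c . g] — shift-reduce conflict.
I14 contains reduce item [T → C c .] and shift items [C → C c . +], [C → C c . g] — shift-reduce conflict.

Answer: Yes — I9: [T → g C c .] vs [C → C c . +]; I14: [T → C c .] vs [C → C c . +]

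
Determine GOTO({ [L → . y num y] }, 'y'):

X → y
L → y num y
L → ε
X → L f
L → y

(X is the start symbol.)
{ [L → y . num y] }

GOTO(I, 'y') = CLOSURE({ [A → αX.β] : [A → α.Xβ] ∈ I, X = 'y' })

Items with dot before 'y', with the dot advanced:
  [L → . y num y] → [L → y . num y]
Closure adds nothing (no advanced item has the dot before a non-terminal).

GOTO = { [L → y . num y] }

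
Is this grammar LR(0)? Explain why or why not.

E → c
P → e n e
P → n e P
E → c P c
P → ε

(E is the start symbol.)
A grammar is LR(0) if no state in the canonical LR(0) collection has:
  - both a shift item (dot before a terminal) and a complete item (shift-reduce conflict), or
  - two or more complete items (reduce-reduce conflict; the accept item [E' → E .] counts as a complete item here).

Augment with E' → E and build the canonical LR(0) collection (I0 = CLOSURE({[E' → . E]}), then GOTO on every symbol after a dot until no new states appear). It has 11 states:
  I0: { [E → . c P c], [E → . c], [E' → . E] }  — shift
  I1: { [E' → E .] }  — accept
  I2: { [E → c . P c], [E → c .], [P → . e n e], [P → . n e P], [P → .] }  — shift, 2 reduces
  I3: { [E → c P . c] }  — shift
  I4: { [P → e . n e] }  — shift
  I5: { [P → n . e P] }  — shift
  I6: { [P → . e n e], [P → . n e P], [P → .], [P → n e . P] }  — shift, reduce
  I7: { [P → n e P .] }  — reduce
  I8: { [P → e n . e] }  — shift
  I9: { [P → e n e .] }  — reduce
  I10: { [E → c P c .] }  — reduce

Conflict in state I2:
  Shift-reduce conflict between [E → c .] and [P → . e n e]
So the grammar is NOT LR(0).

Answer: No. Shift-reduce conflict between [E → c .] and [P → . e n e]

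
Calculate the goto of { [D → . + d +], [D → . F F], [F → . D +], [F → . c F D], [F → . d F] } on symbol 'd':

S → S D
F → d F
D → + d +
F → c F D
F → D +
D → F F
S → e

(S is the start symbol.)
{ [D → . + d +], [D → . F F], [F → . D +], [F → . c F D], [F → . d F], [F → d . F] }

GOTO(I, 'd') = CLOSURE({ [A → αX.β] : [A → α.Xβ] ∈ I, X = 'd' })

Items with dot before 'd', with the dot advanced:
  [F → . d F] → [F → d . F]
Closure of the advanced items:
  [F → d . F] has the dot before F: add [F → . d F], [F → . c F D], [F → . D +]
  [F → . D +] has the dot before D: add [D → . + d +], [D → . F F]

GOTO = { [D → . + d +], [D → . F F], [F → . D +], [F → . c F D], [F → . d F], [F → d . F] }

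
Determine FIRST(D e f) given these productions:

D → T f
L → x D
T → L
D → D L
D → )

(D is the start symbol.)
{ ')', 'x' }

FIRST sets of the non-terminals involved (from the grammar, by fixed-point iteration):
  FIRST(D) = { ')', 'x' }

To compute FIRST(D e f), process the symbols left to right:
Symbol D is a non-terminal. Add FIRST(D) \ {ε} = { ')', 'x' }
D is not nullable (ε ∉ FIRST(D)), so stop here.
FIRST(D e f) = { ')', 'x' }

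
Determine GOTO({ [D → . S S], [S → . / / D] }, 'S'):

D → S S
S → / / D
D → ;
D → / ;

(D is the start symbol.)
GOTO(I, 'S') = CLOSURE({ [A → αX.β] : [A → α.Xβ] ∈ I, X = 'S' })

Items with dot before 'S', with the dot advanced:
  [D → . S S] → [D → S . S]
Closure of the advanced items:
  [D → S . S] has the dot before S: add [S → . / / D]

GOTO = { [D → S . S], [S → . / / D] }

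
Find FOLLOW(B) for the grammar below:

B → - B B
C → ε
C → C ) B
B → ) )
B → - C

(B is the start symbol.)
To compute FOLLOW(B), find every occurrence of B on a right-hand side N → α B β: add FIRST(β) \ {ε}, and if β is empty or nullable also add FOLLOW(N). Iterate to a fixed point.

B is the start symbol, so $ ∈ FOLLOW(B).
In B → - B B: B is followed by B, add FIRST(B) \ {ε} = { ')', '-' }
In B → - B B: B is at the end; this adds FOLLOW(B) to itself — nothing new
In C → C ) B: B is at the end, add FOLLOW(C)

The FOLLOW sets referred to above (computed the same way, to a fixed point):
  FOLLOW(C) = { $, ')', '-' }

Taking the union: FOLLOW(B) = { $, ')', '-' }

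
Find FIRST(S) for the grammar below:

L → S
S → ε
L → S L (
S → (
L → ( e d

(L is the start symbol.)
{ '(', ε }

To compute FIRST(S), examine every production with S on the left-hand side, reading each right-hand side left to right until a non-nullable symbol is reached.

From S → ε:
  - ε-production, so ε ∈ FIRST(S)
From S → (:
  - '(' is a terminal: add '(' and stop

Collecting: FIRST(S) = { '(', ε }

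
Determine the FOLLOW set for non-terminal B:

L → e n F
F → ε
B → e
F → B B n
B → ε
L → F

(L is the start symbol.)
To compute FOLLOW(B), find every occurrence of B on a right-hand side N → α B β: add FIRST(β) \ {ε}, and if β is empty or nullable also add FOLLOW(N). Iterate to a fixed point.

In F → B B n: B is followed by B n, add FIRST(B n) \ {ε} = { 'e', 'n' }
In F → B B n: B is followed by n, add FIRST(n) \ {ε} = { 'n' }

Taking the union: FOLLOW(B) = { 'e', 'n' }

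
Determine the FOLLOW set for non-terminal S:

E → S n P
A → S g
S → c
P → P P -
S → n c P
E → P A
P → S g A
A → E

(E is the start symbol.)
In E → S n P: S is followed by n P, add FIRST(n P) \ {ε} = { 'n' }
In A → S g: S is followed by g, add FIRST(g) \ {ε} = { 'g' }
In P → S g A: S is followed by g A, add FIRST(g A) \ {ε} = { 'g' }

Taking the union: FOLLOW(S) = { 'g', 'n' }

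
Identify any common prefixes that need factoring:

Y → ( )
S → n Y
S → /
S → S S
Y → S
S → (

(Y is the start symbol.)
No, left-factoring is not needed

Left-factoring is needed when two productions for the same non-terminal
share a common prefix on the right-hand side.

Productions for Y:
  Y → ( )
  Y → S
Productions for S:
  S → n Y
  S → /
  S → S S
  S → (

No common prefixes found.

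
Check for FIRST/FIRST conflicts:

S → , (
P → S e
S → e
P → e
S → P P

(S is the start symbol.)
A FIRST/FIRST conflict occurs when two productions N → α and N → β for the same non-terminal have FIRST(α) ∩ FIRST(β) ≠ ∅ (with ε ∈ FIRST of a nullable right-hand side, so two nullable alternatives also conflict).

FIRST sets of the non-terminals at (or reachable through a nullable prefix from) the front of some alternative:
  FIRST(P) = { ',', 'e' }
  FIRST(S) = { ',', 'e' }

Productions for S:
  S → , (: FIRST = { ',' }
  S → e: FIRST = { 'e' }
  S → P P: FIRST = { ',', 'e' }
Productions for P:
  P → S e: FIRST = { ',', 'e' }
  P → e: FIRST = { 'e' }

Conflict for S: S → , ( and S → P P
  Overlap: { ',' }
Conflict for S: S → e and S → P P
  Overlap: { 'e' }
Conflict for P: P → S e and P → e
  Overlap: { 'e' }

Answer: Yes. S → ',' '(' / S → P P on { ',' }; S → e / S → P P on { 'e' }; P → S e / P → e on { 'e' }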